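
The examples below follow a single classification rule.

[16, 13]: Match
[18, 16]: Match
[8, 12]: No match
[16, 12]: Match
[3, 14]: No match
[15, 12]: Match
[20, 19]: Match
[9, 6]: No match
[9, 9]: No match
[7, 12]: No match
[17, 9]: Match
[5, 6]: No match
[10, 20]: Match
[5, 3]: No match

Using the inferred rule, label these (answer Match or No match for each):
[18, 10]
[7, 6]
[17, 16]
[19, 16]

The pattern is that an item is 'Match' exactly when: sum ≥ 26.

Match, No match, Match, Match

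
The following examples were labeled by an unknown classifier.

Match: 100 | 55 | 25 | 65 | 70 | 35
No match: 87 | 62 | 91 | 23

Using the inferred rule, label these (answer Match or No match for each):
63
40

No match, Match

The pattern is that an item is 'Match' exactly when: multiple of 5.
63 → 63 = 5·12 + 3 → No match.
40 → 40 = 5·8 → Match.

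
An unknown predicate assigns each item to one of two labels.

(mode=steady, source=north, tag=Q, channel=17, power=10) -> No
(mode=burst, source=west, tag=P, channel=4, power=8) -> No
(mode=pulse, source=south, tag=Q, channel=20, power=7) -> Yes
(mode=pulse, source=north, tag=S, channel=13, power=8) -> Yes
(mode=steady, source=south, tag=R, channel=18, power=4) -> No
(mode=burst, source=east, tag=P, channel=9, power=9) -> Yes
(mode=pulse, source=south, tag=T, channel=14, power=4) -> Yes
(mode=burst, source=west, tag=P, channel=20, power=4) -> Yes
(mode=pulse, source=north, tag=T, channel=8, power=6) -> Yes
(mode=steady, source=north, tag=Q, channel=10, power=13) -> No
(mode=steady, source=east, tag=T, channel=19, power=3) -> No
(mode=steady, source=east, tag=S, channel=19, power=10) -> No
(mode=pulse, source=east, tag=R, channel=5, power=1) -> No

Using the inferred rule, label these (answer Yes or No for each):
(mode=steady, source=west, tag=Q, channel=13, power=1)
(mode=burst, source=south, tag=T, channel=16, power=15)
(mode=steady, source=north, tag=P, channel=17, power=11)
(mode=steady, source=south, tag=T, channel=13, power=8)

No, Yes, No, No

A rule that fits every label: mode is not steady AND channel ≥ 8 — true of each 'Yes' example, false of each 'No' one.
(mode=steady, source=west, tag=Q, channel=13, power=1) — mode is steady, channel = 13, hence No. (mode=burst, source=south, tag=T, channel=16, power=15) — mode is burst, channel = 16, hence Yes. (mode=steady, source=north, tag=P, channel=17, power=11) — mode is steady, channel = 17, hence No. (mode=steady, source=south, tag=T, channel=13, power=8) — mode is steady, channel = 13, hence No.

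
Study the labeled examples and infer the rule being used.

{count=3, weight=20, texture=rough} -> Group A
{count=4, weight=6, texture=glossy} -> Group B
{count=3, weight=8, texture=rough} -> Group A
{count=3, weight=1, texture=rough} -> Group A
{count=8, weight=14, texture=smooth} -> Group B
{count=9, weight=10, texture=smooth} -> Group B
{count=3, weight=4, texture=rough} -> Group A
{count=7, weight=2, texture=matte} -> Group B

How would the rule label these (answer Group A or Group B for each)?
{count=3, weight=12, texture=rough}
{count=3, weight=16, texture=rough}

'Group A' ⟺ texture is rough.

Group A, Group A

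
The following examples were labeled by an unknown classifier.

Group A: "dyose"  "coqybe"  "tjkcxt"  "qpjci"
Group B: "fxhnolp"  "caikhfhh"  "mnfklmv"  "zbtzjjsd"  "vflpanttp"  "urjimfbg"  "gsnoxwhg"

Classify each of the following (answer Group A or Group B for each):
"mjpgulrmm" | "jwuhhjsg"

Group B, Group B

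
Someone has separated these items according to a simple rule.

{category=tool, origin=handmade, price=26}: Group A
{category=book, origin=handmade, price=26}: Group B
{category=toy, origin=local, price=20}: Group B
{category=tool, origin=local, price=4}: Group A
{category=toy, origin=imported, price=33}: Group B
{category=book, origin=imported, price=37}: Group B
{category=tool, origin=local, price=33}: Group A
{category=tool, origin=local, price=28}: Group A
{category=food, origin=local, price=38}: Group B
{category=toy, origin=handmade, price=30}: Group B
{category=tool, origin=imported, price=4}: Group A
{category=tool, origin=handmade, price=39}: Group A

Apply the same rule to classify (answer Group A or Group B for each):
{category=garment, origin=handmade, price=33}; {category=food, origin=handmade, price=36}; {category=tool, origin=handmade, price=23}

Group B, Group B, Group A

The simplest hypothesis consistent with all the labels is: category is tool.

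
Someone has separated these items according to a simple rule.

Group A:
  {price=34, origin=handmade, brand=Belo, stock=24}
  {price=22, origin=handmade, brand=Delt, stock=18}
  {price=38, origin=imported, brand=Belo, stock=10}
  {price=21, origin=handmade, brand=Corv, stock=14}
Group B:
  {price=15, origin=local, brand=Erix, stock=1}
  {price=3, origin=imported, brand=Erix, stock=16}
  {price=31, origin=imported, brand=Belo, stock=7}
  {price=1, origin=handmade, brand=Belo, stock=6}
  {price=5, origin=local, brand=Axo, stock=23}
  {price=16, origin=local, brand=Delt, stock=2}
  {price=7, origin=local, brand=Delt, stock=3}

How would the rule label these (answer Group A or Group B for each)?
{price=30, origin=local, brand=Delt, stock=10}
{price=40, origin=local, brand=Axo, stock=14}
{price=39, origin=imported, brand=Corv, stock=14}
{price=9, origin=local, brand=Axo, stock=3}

Group A, Group A, Group A, Group B

The rule appears to be: price ≥ 7 AND stock ≥ 10.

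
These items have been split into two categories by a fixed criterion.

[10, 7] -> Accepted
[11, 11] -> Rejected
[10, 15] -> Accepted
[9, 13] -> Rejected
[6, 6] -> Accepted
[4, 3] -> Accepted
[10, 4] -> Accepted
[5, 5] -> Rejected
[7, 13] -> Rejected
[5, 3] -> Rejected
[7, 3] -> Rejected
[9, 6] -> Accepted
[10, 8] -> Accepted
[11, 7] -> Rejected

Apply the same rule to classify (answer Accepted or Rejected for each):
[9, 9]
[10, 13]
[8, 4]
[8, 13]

The simplest hypothesis consistent with all the labels is: product is even.
[9, 9]: 9·9 = 81 — lacks this property, so Rejected. [10, 13]: 10·13 = 130 — fits, so Accepted. [8, 4]: 8·4 = 32 — fits, so Accepted. [8, 13]: 8·13 = 104 — fits, so Accepted.

Rejected, Accepted, Accepted, Accepted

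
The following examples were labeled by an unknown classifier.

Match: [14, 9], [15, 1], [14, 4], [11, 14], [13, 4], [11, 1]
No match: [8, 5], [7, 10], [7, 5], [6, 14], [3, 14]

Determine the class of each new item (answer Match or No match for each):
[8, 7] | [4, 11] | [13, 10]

One predicate separates the groups cleanly: first ≥ 9.

No match, No match, Match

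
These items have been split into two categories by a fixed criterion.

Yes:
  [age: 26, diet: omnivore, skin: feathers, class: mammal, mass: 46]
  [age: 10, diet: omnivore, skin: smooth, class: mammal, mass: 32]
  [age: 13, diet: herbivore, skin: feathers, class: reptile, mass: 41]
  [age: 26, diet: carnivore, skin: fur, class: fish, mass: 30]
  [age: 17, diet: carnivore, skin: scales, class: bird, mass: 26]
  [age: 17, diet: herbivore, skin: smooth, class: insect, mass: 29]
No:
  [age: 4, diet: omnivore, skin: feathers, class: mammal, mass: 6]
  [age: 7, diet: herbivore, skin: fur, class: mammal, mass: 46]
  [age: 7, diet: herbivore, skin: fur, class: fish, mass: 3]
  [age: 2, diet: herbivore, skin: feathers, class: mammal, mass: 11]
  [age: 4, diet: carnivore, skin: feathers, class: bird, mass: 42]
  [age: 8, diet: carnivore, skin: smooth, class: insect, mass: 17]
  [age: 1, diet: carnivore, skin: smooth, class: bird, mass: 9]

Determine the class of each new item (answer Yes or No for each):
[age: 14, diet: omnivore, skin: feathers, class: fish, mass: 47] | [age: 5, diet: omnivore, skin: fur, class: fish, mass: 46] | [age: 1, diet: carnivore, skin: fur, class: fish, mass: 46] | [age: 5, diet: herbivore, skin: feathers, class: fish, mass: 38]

Yes, No, No, No

All 'Yes' examples share one property — age ≥ 10 — and every 'No' example lacks it.
[age: 14, diet: omnivore, skin: feathers, class: fish, mass: 47]: age = 14 — fits, so Yes. [age: 5, diet: omnivore, skin: fur, class: fish, mass: 46]: age = 5 — does not fit, so No. [age: 1, diet: carnivore, skin: fur, class: fish, mass: 46]: age = 1 — does not fit, so No. [age: 5, diet: herbivore, skin: feathers, class: fish, mass: 38]: age = 5 — does not fit, so No.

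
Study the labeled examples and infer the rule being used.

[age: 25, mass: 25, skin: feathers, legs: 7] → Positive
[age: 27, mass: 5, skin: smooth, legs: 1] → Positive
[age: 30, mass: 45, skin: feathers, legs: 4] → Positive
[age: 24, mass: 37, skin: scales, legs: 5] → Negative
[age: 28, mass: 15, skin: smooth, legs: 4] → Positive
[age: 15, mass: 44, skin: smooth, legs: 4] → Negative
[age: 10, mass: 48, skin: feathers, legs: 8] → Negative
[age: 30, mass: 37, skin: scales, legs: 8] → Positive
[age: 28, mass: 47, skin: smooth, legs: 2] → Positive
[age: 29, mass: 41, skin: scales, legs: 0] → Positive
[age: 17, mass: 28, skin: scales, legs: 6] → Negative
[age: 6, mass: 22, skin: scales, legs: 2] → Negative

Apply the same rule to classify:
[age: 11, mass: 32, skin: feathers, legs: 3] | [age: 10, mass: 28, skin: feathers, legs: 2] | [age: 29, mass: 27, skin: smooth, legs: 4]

Negative, Negative, Positive

Rule: age ≥ 25. This holds for each 'Positive' example and fails for each 'Negative' one.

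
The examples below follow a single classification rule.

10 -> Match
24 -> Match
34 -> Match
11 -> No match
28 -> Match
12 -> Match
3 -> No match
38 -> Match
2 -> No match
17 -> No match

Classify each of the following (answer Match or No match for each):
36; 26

Match, Match

Checking candidate rules against both groups, what survives is: not prime.
36 — 36 = 2·18, hence Match. 26 — 26 = 2·13, hence Match.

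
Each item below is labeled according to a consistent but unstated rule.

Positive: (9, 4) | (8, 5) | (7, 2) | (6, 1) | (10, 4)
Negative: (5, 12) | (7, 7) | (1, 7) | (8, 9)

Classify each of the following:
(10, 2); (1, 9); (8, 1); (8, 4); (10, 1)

The pattern is that an item is 'Positive' exactly when: first > second.
(10, 2): 10 > 2 — checks out, so Positive.
(1, 9): 1 < 9 — doesn't match, so Negative.
(8, 1): 8 > 1 — checks out, so Positive.
(8, 4): 8 > 4 — checks out, so Positive.
(10, 1): 10 > 1 — checks out, so Positive.

Positive, Negative, Positive, Positive, Positive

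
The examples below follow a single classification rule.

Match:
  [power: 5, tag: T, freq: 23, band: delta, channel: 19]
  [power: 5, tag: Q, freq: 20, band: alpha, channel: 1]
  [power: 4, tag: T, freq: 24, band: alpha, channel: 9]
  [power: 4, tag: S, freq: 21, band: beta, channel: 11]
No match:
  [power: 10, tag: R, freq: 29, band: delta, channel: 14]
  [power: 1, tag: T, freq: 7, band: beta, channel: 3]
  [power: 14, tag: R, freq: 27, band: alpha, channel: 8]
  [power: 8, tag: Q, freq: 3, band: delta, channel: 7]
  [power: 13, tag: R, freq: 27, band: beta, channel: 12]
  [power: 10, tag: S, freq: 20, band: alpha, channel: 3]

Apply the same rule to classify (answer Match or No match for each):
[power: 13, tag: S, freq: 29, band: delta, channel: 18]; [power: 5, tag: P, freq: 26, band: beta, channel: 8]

A rule that fits every label: freq ≥ 20 AND power ≤ 5 — true of each 'Match' example, false of each 'No match' one.
No match: [power: 13, tag: S, freq: 29, band: delta, channel: 18], since freq = 29, power = 13. Match: [power: 5, tag: P, freq: 26, band: beta, channel: 8], since freq = 26, power = 5.

No match, Match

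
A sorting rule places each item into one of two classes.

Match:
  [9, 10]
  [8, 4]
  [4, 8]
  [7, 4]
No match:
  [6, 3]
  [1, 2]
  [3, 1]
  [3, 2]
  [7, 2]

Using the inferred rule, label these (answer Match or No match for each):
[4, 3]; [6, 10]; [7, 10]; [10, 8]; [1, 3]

The distinguishing property — sum ≥ 11 — holds for all the 'Match' cases and none of the 'No match' cases.
[4, 3] → 4+3 = 7 → No match.
[6, 10] → 6+10 = 16 → Match.
[7, 10] → 7+10 = 17 → Match.
[10, 8] → 10+8 = 18 → Match.
[1, 3] → 1+3 = 4 → No match.

No match, Match, Match, Match, No match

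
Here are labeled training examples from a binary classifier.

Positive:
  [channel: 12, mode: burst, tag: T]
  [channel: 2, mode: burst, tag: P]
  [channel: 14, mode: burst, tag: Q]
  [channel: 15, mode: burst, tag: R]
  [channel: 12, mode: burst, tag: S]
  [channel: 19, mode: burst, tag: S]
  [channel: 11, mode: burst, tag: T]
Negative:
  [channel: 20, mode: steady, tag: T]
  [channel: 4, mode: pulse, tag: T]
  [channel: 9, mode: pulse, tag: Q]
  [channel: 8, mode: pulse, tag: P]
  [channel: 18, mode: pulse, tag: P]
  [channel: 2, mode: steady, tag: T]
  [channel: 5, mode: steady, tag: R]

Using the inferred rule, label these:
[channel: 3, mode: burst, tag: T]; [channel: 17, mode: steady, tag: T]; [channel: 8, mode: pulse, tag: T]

The rule appears to be: mode is burst.
[channel: 3, mode: burst, tag: T]: mode is burst — fits, so Positive. [channel: 17, mode: steady, tag: T]: mode is steady — doesn't qualify, so Negative. [channel: 8, mode: pulse, tag: T]: mode is pulse — doesn't qualify, so Negative.

Positive, Negative, Negative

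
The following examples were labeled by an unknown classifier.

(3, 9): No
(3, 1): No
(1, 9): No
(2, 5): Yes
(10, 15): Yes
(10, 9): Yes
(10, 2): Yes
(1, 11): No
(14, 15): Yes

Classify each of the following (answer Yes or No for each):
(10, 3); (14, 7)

Yes, Yes

The rule appears to be: first is even.
(10, 3) — first 10, hence Yes. (14, 7) — first 14, hence Yes.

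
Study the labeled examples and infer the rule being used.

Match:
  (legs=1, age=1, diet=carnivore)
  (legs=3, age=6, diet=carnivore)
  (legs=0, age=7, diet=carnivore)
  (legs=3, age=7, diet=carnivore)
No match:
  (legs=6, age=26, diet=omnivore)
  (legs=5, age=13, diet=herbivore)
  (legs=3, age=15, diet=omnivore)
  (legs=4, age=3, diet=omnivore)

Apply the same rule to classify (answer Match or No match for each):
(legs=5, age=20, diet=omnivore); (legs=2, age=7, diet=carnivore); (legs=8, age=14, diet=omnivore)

No match, Match, No match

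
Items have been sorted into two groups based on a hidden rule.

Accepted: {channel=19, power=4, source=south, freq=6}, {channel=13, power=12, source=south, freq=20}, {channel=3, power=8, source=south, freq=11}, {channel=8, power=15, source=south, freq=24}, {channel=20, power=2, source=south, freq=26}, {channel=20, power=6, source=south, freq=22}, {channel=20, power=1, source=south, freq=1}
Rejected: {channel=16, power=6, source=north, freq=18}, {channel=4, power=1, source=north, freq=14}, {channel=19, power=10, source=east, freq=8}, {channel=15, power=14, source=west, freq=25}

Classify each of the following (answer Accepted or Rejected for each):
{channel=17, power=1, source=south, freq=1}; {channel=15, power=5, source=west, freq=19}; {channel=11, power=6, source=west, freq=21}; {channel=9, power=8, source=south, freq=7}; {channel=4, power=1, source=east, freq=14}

Accepted, Rejected, Rejected, Accepted, Rejected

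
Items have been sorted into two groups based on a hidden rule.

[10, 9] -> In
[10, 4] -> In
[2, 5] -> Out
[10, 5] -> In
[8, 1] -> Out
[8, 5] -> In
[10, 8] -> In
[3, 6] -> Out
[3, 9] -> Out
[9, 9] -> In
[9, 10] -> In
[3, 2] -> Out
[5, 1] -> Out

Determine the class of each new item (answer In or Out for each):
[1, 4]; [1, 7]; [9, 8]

The distinguishing property — sum ≥ 13 — holds for all the 'In' cases and none of the 'Out' cases.
[1, 4]: 1+4 = 5, lacks this property → Out. [1, 7]: 1+7 = 8, lacks this property → Out. [9, 8]: 9+8 = 17, meets the rule → In.

Out, Out, In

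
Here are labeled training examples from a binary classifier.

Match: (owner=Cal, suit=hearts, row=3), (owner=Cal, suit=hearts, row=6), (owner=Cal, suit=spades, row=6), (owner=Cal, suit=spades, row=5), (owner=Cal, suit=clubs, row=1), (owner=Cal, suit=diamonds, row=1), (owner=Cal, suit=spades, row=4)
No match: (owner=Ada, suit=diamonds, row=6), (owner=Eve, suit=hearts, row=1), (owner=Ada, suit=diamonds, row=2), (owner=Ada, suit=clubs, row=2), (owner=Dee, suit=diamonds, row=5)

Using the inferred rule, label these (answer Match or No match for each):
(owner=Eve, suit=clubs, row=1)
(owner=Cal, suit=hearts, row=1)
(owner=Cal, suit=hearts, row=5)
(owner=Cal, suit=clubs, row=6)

Rule: owner is Cal. This holds for each 'Match' example and fails for each 'No match' one.
(owner=Eve, suit=clubs, row=1): No match (owner is Eve).
(owner=Cal, suit=hearts, row=1): Match (owner is Cal).
(owner=Cal, suit=hearts, row=5): Match (owner is Cal).
(owner=Cal, suit=clubs, row=6): Match (owner is Cal).

No match, Match, Match, Match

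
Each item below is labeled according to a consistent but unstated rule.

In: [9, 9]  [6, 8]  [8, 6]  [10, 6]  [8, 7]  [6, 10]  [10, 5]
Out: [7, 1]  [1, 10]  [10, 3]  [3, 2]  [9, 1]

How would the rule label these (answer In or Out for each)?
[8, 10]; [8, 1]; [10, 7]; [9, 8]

In, Out, In, In

The common property of the 'In' items is: sum ≥ 14. No 'Out' item has it.
[8, 10]: 8+10 = 18 — meets the rule, so In.
[8, 1]: 8+1 = 9 — does not satisfy this, so Out.
[10, 7]: 10+7 = 17 — meets the rule, so In.
[9, 8]: 9+8 = 17 — meets the rule, so In.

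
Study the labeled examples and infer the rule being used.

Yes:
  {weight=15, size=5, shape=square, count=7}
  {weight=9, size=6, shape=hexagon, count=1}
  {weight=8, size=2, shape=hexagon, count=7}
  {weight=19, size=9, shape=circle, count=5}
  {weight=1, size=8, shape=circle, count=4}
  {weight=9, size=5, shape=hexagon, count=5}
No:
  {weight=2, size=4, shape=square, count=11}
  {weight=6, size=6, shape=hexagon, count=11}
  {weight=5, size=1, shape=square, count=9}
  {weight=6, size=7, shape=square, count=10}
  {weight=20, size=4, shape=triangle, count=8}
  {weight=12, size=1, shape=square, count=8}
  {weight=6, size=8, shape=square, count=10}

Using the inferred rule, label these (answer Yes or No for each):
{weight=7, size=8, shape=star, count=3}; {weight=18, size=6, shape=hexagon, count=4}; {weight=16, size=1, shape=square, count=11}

Yes, Yes, No

The distinguishing property — count ≤ 7 — holds for all the 'Yes' cases and none of the 'No' cases.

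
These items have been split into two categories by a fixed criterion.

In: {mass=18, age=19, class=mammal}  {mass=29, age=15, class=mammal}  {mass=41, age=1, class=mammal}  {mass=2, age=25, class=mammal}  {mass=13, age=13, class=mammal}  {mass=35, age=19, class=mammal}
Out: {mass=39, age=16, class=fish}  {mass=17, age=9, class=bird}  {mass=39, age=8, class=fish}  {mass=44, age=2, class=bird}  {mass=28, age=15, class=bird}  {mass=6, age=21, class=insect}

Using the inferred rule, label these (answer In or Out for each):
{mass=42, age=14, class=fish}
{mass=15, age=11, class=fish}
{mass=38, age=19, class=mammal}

Out, Out, In

One predicate separates the groups cleanly: class is mammal.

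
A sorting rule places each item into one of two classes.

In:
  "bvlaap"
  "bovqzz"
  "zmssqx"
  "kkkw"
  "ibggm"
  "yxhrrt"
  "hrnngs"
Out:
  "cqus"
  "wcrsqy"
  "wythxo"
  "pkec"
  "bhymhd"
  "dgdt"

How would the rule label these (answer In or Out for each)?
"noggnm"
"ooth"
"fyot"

The classifier is using: has a double letter.
"noggnm": 'gg' doubled — qualifies, so In.
"ooth": 'oo' doubled — qualifies, so In.
"fyot": no doubled letter — does not pass, so Out.

In, In, Out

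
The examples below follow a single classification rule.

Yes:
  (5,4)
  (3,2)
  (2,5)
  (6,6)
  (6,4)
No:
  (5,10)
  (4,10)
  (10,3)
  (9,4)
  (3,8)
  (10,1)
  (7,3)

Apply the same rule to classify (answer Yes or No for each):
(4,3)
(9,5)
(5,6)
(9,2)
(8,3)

Yes, No, Yes, No, No

Every 'Yes' example satisfies: max ≤ 6. None of the 'No' examples do.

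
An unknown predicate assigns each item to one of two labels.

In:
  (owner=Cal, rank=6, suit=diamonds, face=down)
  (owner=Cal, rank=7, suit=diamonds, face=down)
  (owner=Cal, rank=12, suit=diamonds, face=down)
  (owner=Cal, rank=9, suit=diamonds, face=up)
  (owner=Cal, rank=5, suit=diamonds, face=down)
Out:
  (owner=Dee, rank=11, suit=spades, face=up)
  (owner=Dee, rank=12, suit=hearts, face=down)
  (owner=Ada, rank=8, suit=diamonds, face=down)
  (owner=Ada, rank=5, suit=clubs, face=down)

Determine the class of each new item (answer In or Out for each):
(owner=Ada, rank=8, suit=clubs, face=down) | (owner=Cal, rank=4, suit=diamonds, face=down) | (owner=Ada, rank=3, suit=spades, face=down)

Out, In, Out

The distinguishing property — owner is Cal — holds for all the 'In' cases and none of the 'Out' cases.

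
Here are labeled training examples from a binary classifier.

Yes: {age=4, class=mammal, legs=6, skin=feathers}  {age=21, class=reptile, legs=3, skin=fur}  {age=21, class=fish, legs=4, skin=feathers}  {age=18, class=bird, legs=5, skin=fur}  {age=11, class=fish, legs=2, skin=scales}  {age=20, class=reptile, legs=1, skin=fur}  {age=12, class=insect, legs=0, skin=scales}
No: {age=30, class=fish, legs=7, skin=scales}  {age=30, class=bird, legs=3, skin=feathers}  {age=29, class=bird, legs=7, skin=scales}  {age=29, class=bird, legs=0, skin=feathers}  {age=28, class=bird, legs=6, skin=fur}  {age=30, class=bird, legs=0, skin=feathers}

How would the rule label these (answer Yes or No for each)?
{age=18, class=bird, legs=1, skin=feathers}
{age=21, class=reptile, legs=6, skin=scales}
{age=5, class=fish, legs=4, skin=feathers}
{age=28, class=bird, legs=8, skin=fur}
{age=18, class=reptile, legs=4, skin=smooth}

Yes, Yes, Yes, No, Yes

The rule appears to be: age ≤ 21.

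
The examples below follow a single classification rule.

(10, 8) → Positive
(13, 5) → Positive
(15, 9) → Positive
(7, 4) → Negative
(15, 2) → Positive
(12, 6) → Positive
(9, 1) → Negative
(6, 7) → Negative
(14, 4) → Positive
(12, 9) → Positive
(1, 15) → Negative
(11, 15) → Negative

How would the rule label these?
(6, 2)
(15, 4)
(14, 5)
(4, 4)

Negative, Positive, Positive, Negative

The simplest hypothesis consistent with all the labels is: first > second AND sum ≥ 13.
(6, 2): Negative (6 > 2, 6+2 = 8).
(15, 4): Positive (15 > 4, 15+4 = 19).
(14, 5): Positive (14 > 5, 14+5 = 19).
(4, 4): Negative (4 = 4, 4+4 = 8).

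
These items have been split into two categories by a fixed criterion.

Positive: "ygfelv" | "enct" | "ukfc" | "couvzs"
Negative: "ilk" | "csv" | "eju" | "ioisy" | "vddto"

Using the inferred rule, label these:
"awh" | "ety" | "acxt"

Negative, Negative, Positive

A rule that fits every label: even length — true of each 'Positive' example, false of each 'Negative' one.
"awh" — length 3, hence Negative. "ety" — length 3, hence Negative. "acxt" — length 4, hence Positive.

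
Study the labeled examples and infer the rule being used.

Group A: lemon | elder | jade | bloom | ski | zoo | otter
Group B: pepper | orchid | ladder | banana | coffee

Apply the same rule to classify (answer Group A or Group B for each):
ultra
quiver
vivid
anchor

Group A, Group B, Group A, Group B

A rule that fits every label: length ≤ 5 — true of each 'Group A' example, false of each 'Group B' one.
ultra: length 5 — matches, so Group A.
quiver: length 6 — doesn't match, so Group B.
vivid: length 5 — matches, so Group A.
anchor: length 6 — doesn't match, so Group B.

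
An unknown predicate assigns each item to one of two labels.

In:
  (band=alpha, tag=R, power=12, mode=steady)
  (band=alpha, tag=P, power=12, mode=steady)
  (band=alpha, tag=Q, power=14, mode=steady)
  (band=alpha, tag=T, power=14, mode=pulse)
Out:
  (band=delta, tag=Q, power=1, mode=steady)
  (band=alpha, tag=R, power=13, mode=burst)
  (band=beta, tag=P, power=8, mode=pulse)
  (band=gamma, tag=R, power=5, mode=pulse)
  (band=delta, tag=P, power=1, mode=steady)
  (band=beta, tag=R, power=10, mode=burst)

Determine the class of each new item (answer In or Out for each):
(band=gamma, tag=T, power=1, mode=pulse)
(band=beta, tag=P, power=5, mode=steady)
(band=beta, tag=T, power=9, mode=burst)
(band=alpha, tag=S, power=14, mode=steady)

Out, Out, Out, In

A rule that fits every label: band is alpha AND power ≠ 13 — true of each 'In' example, false of each 'Out' one.
(band=gamma, tag=T, power=1, mode=pulse): band is gamma, power = 1 — lacks this property, so Out.
(band=beta, tag=P, power=5, mode=steady): band is beta, power = 5 — lacks this property, so Out.
(band=beta, tag=T, power=9, mode=burst): band is beta, power = 9 — lacks this property, so Out.
(band=alpha, tag=S, power=14, mode=steady): band is alpha, power = 14 — satisfies this, so In.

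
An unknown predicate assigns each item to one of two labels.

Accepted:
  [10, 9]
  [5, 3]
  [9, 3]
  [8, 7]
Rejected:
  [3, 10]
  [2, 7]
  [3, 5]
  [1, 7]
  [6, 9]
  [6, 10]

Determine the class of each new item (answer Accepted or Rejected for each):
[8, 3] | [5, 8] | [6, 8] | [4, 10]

A rule that fits every label: first > second — true of each 'Accepted' example, false of each 'Rejected' one.
[8, 3]: 8 > 3, has this property → Accepted.
[5, 8]: 5 < 8, does not pass → Rejected.
[6, 8]: 6 < 8, does not pass → Rejected.
[4, 10]: 4 < 10, does not pass → Rejected.

Accepted, Rejected, Rejected, Rejected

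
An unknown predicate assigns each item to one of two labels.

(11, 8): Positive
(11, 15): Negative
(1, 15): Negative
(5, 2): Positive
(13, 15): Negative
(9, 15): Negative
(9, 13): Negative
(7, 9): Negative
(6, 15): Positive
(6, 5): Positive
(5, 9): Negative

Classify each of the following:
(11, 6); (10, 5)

A rule that fits every label: sum is odd — true of each 'Positive' example, false of each 'Negative' one.

Positive, Positive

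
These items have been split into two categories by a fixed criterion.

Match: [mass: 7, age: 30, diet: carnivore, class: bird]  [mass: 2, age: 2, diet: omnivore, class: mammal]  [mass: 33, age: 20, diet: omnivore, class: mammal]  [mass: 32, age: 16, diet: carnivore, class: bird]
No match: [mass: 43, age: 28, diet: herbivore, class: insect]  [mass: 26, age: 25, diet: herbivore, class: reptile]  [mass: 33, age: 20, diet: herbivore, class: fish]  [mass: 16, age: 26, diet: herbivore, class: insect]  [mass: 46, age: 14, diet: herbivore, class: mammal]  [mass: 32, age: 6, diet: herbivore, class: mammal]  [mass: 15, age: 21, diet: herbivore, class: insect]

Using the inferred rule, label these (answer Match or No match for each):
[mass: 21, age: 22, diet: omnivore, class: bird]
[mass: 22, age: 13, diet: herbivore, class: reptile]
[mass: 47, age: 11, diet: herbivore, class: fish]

Match, No match, No match

The simplest hypothesis consistent with all the labels is: diet is not herbivore.
[mass: 21, age: 22, diet: omnivore, class: bird] → diet is omnivore → Match.
[mass: 22, age: 13, diet: herbivore, class: reptile] → diet is herbivore → No match.
[mass: 47, age: 11, diet: herbivore, class: fish] → diet is herbivore → No match.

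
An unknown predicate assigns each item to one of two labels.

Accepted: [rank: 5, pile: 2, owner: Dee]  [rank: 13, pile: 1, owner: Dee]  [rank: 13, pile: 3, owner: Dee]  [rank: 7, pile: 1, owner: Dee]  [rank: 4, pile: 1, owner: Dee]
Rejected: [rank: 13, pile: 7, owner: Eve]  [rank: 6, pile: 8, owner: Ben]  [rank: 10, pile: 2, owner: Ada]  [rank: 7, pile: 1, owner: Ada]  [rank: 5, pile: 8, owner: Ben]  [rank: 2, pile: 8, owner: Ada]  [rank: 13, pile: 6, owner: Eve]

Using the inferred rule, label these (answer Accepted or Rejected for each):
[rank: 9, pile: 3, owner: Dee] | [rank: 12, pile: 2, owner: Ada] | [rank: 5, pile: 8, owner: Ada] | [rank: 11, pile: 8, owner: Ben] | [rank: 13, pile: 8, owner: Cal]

Accepted, Rejected, Rejected, Rejected, Rejected

Every 'Accepted' example satisfies: owner is Dee. None of the 'Rejected' examples do.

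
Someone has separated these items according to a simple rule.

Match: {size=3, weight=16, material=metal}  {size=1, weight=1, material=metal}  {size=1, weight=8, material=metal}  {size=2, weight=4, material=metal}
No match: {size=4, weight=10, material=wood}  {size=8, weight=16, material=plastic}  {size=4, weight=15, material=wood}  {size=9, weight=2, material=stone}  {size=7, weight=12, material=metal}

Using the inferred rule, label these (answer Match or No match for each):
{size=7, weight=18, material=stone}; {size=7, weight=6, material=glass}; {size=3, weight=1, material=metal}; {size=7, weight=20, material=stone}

No match, No match, Match, No match

All 'Match' examples share one property — size ≤ 3 — and every 'No match' example lacks it.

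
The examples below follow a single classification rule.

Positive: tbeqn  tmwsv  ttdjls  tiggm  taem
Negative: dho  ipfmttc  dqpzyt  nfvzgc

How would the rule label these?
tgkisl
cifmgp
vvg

Positive, Negative, Negative

Comparing the two groups points to one rule — starts with 't'.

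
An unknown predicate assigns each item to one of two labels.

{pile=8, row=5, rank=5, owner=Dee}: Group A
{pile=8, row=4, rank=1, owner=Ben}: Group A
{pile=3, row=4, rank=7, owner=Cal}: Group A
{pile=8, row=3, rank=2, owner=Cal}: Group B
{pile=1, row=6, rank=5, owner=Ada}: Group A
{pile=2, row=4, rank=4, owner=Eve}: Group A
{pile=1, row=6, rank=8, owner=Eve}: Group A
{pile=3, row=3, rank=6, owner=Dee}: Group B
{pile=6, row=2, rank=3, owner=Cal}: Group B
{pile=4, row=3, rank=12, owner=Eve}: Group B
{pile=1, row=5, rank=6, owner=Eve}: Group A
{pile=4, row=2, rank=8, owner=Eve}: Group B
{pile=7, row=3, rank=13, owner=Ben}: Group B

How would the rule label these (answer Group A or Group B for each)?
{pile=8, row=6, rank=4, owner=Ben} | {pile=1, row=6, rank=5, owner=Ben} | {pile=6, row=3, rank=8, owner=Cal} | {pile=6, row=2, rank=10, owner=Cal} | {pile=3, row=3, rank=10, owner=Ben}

A rule that fits every label: row ≥ 4 — true of each 'Group A' example, false of each 'Group B' one.

Group A, Group A, Group B, Group B, Group B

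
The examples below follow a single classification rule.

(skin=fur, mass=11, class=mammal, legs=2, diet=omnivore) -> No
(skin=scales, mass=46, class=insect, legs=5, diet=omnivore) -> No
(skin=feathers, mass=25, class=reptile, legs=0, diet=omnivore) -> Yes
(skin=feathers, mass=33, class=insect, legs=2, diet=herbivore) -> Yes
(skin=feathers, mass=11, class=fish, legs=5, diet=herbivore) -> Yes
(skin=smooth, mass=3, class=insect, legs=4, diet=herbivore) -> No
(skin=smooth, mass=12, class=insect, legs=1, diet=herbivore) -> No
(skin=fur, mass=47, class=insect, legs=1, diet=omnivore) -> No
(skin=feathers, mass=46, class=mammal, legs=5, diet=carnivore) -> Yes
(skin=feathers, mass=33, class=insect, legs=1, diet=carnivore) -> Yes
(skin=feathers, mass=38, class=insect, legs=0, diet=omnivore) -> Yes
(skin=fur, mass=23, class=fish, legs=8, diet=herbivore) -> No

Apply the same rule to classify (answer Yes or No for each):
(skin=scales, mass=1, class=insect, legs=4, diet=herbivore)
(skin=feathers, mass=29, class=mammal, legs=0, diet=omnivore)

No, Yes

Rule: skin is feathers. This holds for each 'Yes' example and fails for each 'No' one.
(skin=scales, mass=1, class=insect, legs=4, diet=herbivore) — skin is scales, hence No.
(skin=feathers, mass=29, class=mammal, legs=0, diet=omnivore) — skin is feathers, hence Yes.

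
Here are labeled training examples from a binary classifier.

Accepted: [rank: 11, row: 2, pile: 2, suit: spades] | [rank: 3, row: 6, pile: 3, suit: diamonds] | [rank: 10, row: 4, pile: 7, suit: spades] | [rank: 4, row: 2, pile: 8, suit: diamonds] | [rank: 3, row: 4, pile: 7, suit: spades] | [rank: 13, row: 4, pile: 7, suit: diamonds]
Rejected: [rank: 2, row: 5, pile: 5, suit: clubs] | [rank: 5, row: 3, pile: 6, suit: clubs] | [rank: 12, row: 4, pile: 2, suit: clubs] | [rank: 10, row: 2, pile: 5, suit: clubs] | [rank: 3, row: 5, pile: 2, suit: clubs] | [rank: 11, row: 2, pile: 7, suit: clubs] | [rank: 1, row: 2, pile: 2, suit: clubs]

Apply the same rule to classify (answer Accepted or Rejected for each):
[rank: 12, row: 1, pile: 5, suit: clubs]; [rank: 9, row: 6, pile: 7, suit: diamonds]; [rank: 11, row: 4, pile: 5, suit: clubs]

Rejected, Accepted, Rejected

The pattern is that an item is 'Accepted' exactly when: suit is not clubs.
Rejected: [rank: 12, row: 1, pile: 5, suit: clubs], since suit is clubs.
Accepted: [rank: 9, row: 6, pile: 7, suit: diamonds], since suit is diamonds.
Rejected: [rank: 11, row: 4, pile: 5, suit: clubs], since suit is clubs.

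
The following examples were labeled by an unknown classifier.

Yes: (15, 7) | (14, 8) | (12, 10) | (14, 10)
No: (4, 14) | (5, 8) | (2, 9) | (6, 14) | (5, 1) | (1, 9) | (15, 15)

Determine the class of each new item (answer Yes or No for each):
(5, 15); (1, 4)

Rule: first > second AND sum ≥ 10. This holds for each 'Yes' example and fails for each 'No' one.
(5, 15) → 5 < 15, 5+15 = 20 → No.
(1, 4) → 1 < 4, 1+4 = 5 → No.

No, No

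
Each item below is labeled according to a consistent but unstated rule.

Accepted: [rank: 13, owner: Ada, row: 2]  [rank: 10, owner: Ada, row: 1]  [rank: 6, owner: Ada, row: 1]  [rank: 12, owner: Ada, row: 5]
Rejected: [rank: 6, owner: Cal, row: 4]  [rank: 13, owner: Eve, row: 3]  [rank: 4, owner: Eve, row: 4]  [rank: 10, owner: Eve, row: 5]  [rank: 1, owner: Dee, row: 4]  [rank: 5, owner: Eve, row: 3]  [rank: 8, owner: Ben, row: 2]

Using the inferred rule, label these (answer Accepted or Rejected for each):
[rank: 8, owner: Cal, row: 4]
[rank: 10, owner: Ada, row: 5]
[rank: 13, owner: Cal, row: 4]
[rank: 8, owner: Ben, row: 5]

Rejected, Accepted, Rejected, Rejected

The distinguishing property — owner is Ada — holds for all the 'Accepted' cases and none of the 'Rejected' cases.
[rank: 8, owner: Cal, row: 4]: Rejected (owner is Cal).
[rank: 10, owner: Ada, row: 5]: Accepted (owner is Ada).
[rank: 13, owner: Cal, row: 4]: Rejected (owner is Cal).
[rank: 8, owner: Ben, row: 5]: Rejected (owner is Ben).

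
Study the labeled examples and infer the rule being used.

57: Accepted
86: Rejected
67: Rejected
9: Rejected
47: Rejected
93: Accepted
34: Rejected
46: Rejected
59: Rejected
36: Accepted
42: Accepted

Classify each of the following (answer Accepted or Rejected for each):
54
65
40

Accepted, Rejected, Rejected

Rule: multiple of 3 AND at least 34. This holds for each 'Accepted' example and fails for each 'Rejected' one.
54 — 54 = 3·18, 54 ≥ 34, hence Accepted. 65 — 65 = 3·21 + 2, 65 ≥ 34, hence Rejected. 40 — 40 = 3·13 + 1, 40 ≥ 34, hence Rejected.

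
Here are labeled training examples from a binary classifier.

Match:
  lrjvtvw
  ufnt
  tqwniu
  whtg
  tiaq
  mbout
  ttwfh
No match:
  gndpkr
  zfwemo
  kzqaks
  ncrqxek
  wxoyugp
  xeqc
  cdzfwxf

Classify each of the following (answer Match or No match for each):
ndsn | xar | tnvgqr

No match, No match, Match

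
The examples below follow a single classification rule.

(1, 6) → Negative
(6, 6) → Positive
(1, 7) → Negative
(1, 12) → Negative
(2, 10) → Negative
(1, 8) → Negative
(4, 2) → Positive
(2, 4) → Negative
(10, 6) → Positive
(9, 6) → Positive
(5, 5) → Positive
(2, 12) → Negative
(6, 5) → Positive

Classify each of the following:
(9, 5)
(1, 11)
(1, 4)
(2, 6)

Every 'Positive' example satisfies: first ≥ 4. None of the 'Negative' examples do.

Positive, Negative, Negative, Negative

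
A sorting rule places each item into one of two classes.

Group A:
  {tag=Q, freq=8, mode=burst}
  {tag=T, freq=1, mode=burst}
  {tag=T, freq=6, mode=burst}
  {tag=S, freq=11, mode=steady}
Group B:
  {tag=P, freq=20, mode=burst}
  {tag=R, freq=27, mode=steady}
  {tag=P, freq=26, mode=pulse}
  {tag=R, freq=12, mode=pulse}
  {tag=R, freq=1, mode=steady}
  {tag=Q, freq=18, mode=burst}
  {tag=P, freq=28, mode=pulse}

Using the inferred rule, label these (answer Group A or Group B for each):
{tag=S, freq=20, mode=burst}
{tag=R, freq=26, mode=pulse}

The pattern is that an item is 'Group A' exactly when: tag is not R AND freq ≤ 11.
{tag=S, freq=20, mode=burst}: tag is S, freq = 20 — lacks this property, so Group B.
{tag=R, freq=26, mode=pulse}: tag is R, freq = 26 — lacks this property, so Group B.

Group B, Group B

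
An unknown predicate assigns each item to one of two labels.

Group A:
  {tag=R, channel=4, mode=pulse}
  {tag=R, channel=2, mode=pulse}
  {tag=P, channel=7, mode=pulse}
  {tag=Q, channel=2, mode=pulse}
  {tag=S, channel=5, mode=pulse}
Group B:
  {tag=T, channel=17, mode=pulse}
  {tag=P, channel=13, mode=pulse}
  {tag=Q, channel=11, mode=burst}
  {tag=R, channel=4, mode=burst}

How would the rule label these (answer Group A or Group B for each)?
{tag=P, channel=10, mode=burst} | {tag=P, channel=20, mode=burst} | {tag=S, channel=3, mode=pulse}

Group B, Group B, Group A

Rule: mode is pulse AND channel ≤ 7. This holds for each 'Group A' example and fails for each 'Group B' one.
{tag=P, channel=10, mode=burst} → mode is burst, channel = 10 → Group B. {tag=P, channel=20, mode=burst} → mode is burst, channel = 20 → Group B. {tag=S, channel=3, mode=pulse} → mode is pulse, channel = 3 → Group A.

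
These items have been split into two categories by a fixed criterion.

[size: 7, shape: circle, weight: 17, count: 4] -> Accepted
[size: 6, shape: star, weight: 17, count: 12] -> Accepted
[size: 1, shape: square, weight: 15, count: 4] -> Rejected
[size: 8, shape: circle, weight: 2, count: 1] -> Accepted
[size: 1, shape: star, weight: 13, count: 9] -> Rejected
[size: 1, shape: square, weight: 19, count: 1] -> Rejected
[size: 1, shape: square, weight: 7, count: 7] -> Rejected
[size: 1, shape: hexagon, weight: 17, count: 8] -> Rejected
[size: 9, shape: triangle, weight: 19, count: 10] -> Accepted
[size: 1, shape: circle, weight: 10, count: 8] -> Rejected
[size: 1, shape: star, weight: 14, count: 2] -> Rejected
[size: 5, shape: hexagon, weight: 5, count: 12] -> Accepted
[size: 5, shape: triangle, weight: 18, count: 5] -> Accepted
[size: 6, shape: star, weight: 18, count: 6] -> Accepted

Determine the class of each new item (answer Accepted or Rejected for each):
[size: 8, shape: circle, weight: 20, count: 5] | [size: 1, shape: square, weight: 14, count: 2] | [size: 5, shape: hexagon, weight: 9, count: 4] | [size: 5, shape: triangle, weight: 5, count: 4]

The rule appears to be: size ≥ 5.
[size: 8, shape: circle, weight: 20, count: 5] → size = 8 → Accepted.
[size: 1, shape: square, weight: 14, count: 2] → size = 1 → Rejected.
[size: 5, shape: hexagon, weight: 9, count: 4] → size = 5 → Accepted.
[size: 5, shape: triangle, weight: 5, count: 4] → size = 5 → Accepted.

Accepted, Rejected, Accepted, Accepted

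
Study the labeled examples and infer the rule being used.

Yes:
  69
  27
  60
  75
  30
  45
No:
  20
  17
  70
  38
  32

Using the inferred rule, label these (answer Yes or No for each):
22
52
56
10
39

Comparing the two groups points to one rule — multiple of 3.
22: 22 = 3·7 + 1, doesn't match → No.
52: 52 = 3·17 + 1, doesn't match → No.
56: 56 = 3·18 + 2, doesn't match → No.
10: 10 = 3·3 + 1, doesn't match → No.
39: 39 = 3·13, has this property → Yes.

No, No, No, No, Yes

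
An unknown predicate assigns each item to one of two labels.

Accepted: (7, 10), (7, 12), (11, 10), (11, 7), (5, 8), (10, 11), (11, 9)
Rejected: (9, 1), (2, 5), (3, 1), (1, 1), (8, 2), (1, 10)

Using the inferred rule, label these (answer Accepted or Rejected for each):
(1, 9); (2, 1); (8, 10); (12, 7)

Rejected, Rejected, Accepted, Accepted

The simplest hypothesis consistent with all the labels is: sum ≥ 13.
Rejected: (1, 9), since 1+9 = 10.
Rejected: (2, 1), since 2+1 = 3.
Accepted: (8, 10), since 8+10 = 18.
Accepted: (12, 7), since 12+7 = 19.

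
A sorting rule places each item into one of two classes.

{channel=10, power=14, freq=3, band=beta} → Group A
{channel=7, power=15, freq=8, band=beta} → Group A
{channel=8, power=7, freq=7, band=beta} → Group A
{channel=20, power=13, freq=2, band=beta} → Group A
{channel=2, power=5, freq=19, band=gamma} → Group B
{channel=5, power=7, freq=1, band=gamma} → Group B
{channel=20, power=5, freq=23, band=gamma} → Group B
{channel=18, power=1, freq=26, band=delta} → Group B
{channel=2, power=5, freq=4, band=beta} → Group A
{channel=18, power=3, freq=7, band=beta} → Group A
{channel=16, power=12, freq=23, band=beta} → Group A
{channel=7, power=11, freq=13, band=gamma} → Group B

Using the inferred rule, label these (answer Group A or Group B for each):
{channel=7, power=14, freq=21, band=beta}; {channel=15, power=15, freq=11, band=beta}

Group A, Group A

The simplest hypothesis consistent with all the labels is: band is beta.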